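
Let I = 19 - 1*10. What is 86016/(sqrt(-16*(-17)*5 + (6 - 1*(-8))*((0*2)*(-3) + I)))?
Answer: 43008*sqrt(1486)/743 ≈ 2231.4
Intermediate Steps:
I = 9 (I = 19 - 10 = 9)
86016/(sqrt(-16*(-17)*5 + (6 - 1*(-8))*((0*2)*(-3) + I))) = 86016/(sqrt(-16*(-17)*5 + (6 - 1*(-8))*((0*2)*(-3) + 9))) = 86016/(sqrt(272*5 + (6 + 8)*(0*(-3) + 9))) = 86016/(sqrt(1360 + 14*(0 + 9))) = 86016/(sqrt(1360 + 14*9)) = 86016/(sqrt(1360 + 126)) = 86016/(sqrt(1486)) = 86016*(sqrt(1486)/1486) = 43008*sqrt(1486)/743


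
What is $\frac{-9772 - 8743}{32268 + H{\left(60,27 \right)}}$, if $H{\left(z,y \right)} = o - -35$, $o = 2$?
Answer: $- \frac{529}{923} \approx -0.57313$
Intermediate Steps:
$H{\left(z,y \right)} = 37$ ($H{\left(z,y \right)} = 2 - -35 = 2 + 35 = 37$)
$\frac{-9772 - 8743}{32268 + H{\left(60,27 \right)}} = \frac{-9772 - 8743}{32268 + 37} = - \frac{18515}{32305} = \left(-18515\right) \frac{1}{32305} = - \frac{529}{923}$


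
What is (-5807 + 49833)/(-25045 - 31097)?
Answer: -22013/28071 ≈ -0.78419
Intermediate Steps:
(-5807 + 49833)/(-25045 - 31097) = 44026/(-56142) = 44026*(-1/56142) = -22013/28071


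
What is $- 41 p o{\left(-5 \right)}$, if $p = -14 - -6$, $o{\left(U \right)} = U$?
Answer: $-1640$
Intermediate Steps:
$p = -8$ ($p = -14 + 6 = -8$)
$- 41 p o{\left(-5 \right)} = \left(-41\right) \left(-8\right) \left(-5\right) = 328 \left(-5\right) = -1640$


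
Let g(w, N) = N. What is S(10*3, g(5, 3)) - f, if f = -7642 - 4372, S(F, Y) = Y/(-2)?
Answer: 24025/2 ≈ 12013.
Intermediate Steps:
S(F, Y) = -Y/2 (S(F, Y) = Y*(-½) = -Y/2)
f = -12014
S(10*3, g(5, 3)) - f = -½*3 - 1*(-12014) = -3/2 + 12014 = 24025/2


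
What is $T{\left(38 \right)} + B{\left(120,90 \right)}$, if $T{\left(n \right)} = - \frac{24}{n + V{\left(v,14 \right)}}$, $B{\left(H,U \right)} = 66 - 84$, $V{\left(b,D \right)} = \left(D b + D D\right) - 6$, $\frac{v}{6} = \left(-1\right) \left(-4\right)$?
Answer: $- \frac{848}{47} \approx -18.043$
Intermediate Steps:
$v = 24$ ($v = 6 \left(\left(-1\right) \left(-4\right)\right) = 6 \cdot 4 = 24$)
$V{\left(b,D \right)} = -6 + D^{2} + D b$ ($V{\left(b,D \right)} = \left(D b + D^{2}\right) - 6 = \left(D^{2} + D b\right) - 6 = -6 + D^{2} + D b$)
$B{\left(H,U \right)} = -18$ ($B{\left(H,U \right)} = 66 - 84 = -18$)
$T{\left(n \right)} = - \frac{24}{526 + n}$ ($T{\left(n \right)} = - \frac{24}{n + \left(-6 + 14^{2} + 14 \cdot 24\right)} = - \frac{24}{n + \left(-6 + 196 + 336\right)} = - \frac{24}{n + 526} = - \frac{24}{526 + n}$)
$T{\left(38 \right)} + B{\left(120,90 \right)} = - \frac{24}{526 + 38} - 18 = - \frac{24}{564} - 18 = \left(-24\right) \frac{1}{564} - 18 = - \frac{2}{47} - 18 = - \frac{848}{47}$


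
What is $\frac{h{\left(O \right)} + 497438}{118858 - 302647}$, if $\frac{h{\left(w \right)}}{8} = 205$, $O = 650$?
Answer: $- \frac{499078}{183789} \approx -2.7155$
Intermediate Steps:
$h{\left(w \right)} = 1640$ ($h{\left(w \right)} = 8 \cdot 205 = 1640$)
$\frac{h{\left(O \right)} + 497438}{118858 - 302647} = \frac{1640 + 497438}{118858 - 302647} = \frac{499078}{-183789} = 499078 \left(- \frac{1}{183789}\right) = - \frac{499078}{183789}$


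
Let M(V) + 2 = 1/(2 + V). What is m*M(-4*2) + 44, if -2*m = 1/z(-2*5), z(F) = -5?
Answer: 2627/60 ≈ 43.783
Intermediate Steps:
M(V) = -2 + 1/(2 + V)
m = 1/10 (m = -1/2/(-5) = -1/2*(-1/5) = 1/10 ≈ 0.10000)
m*M(-4*2) + 44 = ((-3 - (-8)*2)/(2 - 4*2))/10 + 44 = ((-3 - 2*(-8))/(2 - 8))/10 + 44 = ((-3 + 16)/(-6))/10 + 44 = (-1/6*13)/10 + 44 = (1/10)*(-13/6) + 44 = -13/60 + 44 = 2627/60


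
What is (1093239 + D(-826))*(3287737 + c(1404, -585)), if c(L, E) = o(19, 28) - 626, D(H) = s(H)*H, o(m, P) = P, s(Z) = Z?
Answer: 5836364601585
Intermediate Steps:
D(H) = H² (D(H) = H*H = H²)
c(L, E) = -598 (c(L, E) = 28 - 626 = -598)
(1093239 + D(-826))*(3287737 + c(1404, -585)) = (1093239 + (-826)²)*(3287737 - 598) = (1093239 + 682276)*3287139 = 1775515*3287139 = 5836364601585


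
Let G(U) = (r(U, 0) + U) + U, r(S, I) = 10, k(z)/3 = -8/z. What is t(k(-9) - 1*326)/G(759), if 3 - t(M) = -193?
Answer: 49/382 ≈ 0.12827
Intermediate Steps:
k(z) = -24/z (k(z) = 3*(-8/z) = -24/z)
t(M) = 196 (t(M) = 3 - 1*(-193) = 3 + 193 = 196)
G(U) = 10 + 2*U (G(U) = (10 + U) + U = 10 + 2*U)
t(k(-9) - 1*326)/G(759) = 196/(10 + 2*759) = 196/(10 + 1518) = 196/1528 = 196*(1/1528) = 49/382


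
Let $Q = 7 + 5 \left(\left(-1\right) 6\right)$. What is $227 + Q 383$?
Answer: $-8582$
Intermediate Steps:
$Q = -23$ ($Q = 7 + 5 \left(-6\right) = 7 - 30 = -23$)
$227 + Q 383 = 227 - 8809 = -8582$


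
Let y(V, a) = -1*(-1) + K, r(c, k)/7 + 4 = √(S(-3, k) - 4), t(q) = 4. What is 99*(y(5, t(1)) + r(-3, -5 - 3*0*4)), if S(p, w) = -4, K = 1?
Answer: -2574 + 1386*I*√2 ≈ -2574.0 + 1960.1*I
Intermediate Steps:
r(c, k) = -28 + 14*I*√2 (r(c, k) = -28 + 7*√(-4 - 4) = -28 + 7*√(-8) = -28 + 7*(2*I*√2) = -28 + 14*I*√2)
y(V, a) = 2 (y(V, a) = -1*(-1) + 1 = 1 + 1 = 2)
99*(y(5, t(1)) + r(-3, -5 - 3*0*4)) = 99*(2 + (-28 + 14*I*√2)) = 99*(-26 + 14*I*√2) = -2574 + 1386*I*√2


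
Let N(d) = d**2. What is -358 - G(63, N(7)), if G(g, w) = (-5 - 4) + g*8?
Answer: -853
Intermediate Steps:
G(g, w) = -9 + 8*g
-358 - G(63, N(7)) = -358 - (-9 + 8*63) = -358 - (-9 + 504) = -358 - 1*495 = -358 - 495 = -853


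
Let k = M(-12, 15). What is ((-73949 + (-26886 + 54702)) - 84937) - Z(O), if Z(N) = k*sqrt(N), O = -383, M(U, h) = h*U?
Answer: -131070 + 180*I*sqrt(383) ≈ -1.3107e+5 + 3522.7*I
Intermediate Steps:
M(U, h) = U*h
k = -180 (k = -12*15 = -180)
Z(N) = -180*sqrt(N)
((-73949 + (-26886 + 54702)) - 84937) - Z(O) = ((-73949 + (-26886 + 54702)) - 84937) - (-180)*sqrt(-383) = ((-73949 + 27816) - 84937) - (-180)*I*sqrt(383) = (-46133 - 84937) - (-180)*I*sqrt(383) = -131070 + 180*I*sqrt(383)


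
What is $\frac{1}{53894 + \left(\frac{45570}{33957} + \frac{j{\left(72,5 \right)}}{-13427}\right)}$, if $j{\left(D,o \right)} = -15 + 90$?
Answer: $\frac{3101637}{167163769523} \approx 1.8554 \cdot 10^{-5}$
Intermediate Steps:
$j{\left(D,o \right)} = 75$
$\frac{1}{53894 + \left(\frac{45570}{33957} + \frac{j{\left(72,5 \right)}}{-13427}\right)} = \frac{1}{53894 + \left(\frac{45570}{33957} + \frac{75}{-13427}\right)} = \frac{1}{53894 + \left(45570 \cdot \frac{1}{33957} + 75 \left(- \frac{1}{13427}\right)\right)} = \frac{1}{53894 + \left(\frac{310}{231} - \frac{75}{13427}\right)} = \frac{1}{53894 + \frac{4145045}{3101637}} = \frac{1}{\frac{167163769523}{3101637}} = \frac{3101637}{167163769523}$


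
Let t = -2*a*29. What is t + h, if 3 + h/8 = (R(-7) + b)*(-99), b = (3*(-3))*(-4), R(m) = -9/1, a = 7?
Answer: -21814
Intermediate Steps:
R(m) = -9 (R(m) = -9*1 = -9)
b = 36 (b = -9*(-4) = 36)
h = -21408 (h = -24 + 8*((-9 + 36)*(-99)) = -24 + 8*(27*(-99)) = -24 + 8*(-2673) = -24 - 21384 = -21408)
t = -406 (t = -2*7*29 = -14*29 = -406)
t + h = -406 - 21408 = -21814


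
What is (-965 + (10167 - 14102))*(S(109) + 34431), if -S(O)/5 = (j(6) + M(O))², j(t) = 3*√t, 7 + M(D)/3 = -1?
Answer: -153276900 - 3528000*√6 ≈ -1.6192e+8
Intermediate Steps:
M(D) = -24 (M(D) = -21 + 3*(-1) = -21 - 3 = -24)
S(O) = -5*(-24 + 3*√6)² (S(O) = -5*(3*√6 - 24)² = -5*(-24 + 3*√6)²)
(-965 + (10167 - 14102))*(S(109) + 34431) = (-965 + (10167 - 14102))*((-3150 + 720*√6) + 34431) = (-965 - 3935)*(31281 + 720*√6) = -4900*(31281 + 720*√6) = -153276900 - 3528000*√6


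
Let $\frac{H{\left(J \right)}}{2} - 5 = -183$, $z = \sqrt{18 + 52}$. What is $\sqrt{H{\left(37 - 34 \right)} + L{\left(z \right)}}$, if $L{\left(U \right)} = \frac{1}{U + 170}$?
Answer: $\frac{\sqrt{-60519 - 356 \sqrt{70}}}{\sqrt{170 + \sqrt{70}}} \approx 18.868 i$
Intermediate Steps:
$z = \sqrt{70} \approx 8.3666$
$H{\left(J \right)} = -356$ ($H{\left(J \right)} = 10 + 2 \left(-183\right) = 10 - 366 = -356$)
$L{\left(U \right)} = \frac{1}{170 + U}$
$\sqrt{H{\left(37 - 34 \right)} + L{\left(z \right)}} = \sqrt{-356 + \frac{1}{170 + \sqrt{70}}}$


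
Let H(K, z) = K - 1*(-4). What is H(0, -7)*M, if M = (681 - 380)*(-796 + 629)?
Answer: -201068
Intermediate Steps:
H(K, z) = 4 + K (H(K, z) = K + 4 = 4 + K)
M = -50267 (M = 301*(-167) = -50267)
H(0, -7)*M = (4 + 0)*(-50267) = 4*(-50267) = -201068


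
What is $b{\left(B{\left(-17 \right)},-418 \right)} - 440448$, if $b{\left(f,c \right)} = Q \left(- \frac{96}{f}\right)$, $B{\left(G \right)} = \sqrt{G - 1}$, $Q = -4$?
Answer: $-440448 - 64 i \sqrt{2} \approx -4.4045 \cdot 10^{5} - 90.51 i$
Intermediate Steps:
$B{\left(G \right)} = \sqrt{-1 + G}$
$b{\left(f,c \right)} = \frac{384}{f}$ ($b{\left(f,c \right)} = - 4 \left(- \frac{96}{f}\right) = \frac{384}{f}$)
$b{\left(B{\left(-17 \right)},-418 \right)} - 440448 = \frac{384}{\sqrt{-1 - 17}} - 440448 = \frac{384}{\sqrt{-18}} - 440448 = \frac{384}{3 i \sqrt{2}} - 440448 = 384 \left(- \frac{i \sqrt{2}}{6}\right) - 440448 = - 64 i \sqrt{2} - 440448 = -440448 - 64 i \sqrt{2}$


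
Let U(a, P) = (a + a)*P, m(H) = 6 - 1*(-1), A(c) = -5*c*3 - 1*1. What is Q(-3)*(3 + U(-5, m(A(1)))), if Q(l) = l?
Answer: 201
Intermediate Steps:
A(c) = -1 - 15*c (A(c) = -15*c - 1 = -1 - 15*c)
m(H) = 7 (m(H) = 6 + 1 = 7)
U(a, P) = 2*P*a (U(a, P) = (2*a)*P = 2*P*a)
Q(-3)*(3 + U(-5, m(A(1)))) = -3*(3 + 2*7*(-5)) = -3*(3 - 70) = -3*(-67) = 201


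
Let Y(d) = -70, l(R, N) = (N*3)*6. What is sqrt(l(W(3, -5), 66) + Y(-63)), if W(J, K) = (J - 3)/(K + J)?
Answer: sqrt(1118) ≈ 33.437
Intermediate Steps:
W(J, K) = (-3 + J)/(J + K)
l(R, N) = 18*N (l(R, N) = (3*N)*6 = 18*N)
sqrt(l(W(3, -5), 66) + Y(-63)) = sqrt(18*66 - 70) = sqrt(1188 - 70) = sqrt(1118)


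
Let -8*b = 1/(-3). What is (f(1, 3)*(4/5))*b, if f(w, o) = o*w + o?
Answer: ⅕ ≈ 0.20000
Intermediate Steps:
b = 1/24 (b = -⅛/(-3) = -⅛*(-⅓) = 1/24 ≈ 0.041667)
f(w, o) = o + o*w
(f(1, 3)*(4/5))*b = ((3*(1 + 1))*(4/5))*(1/24) = ((3*2)*(4*(⅕)))*(1/24) = (6*(⅘))*(1/24) = (24/5)*(1/24) = ⅕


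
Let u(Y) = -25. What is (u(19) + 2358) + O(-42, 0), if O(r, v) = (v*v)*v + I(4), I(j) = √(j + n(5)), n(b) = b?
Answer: 2336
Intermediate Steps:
I(j) = √(5 + j) (I(j) = √(j + 5) = √(5 + j))
O(r, v) = 3 + v³ (O(r, v) = (v*v)*v + √(5 + 4) = v²*v + √9 = v³ + 3 = 3 + v³)
(u(19) + 2358) + O(-42, 0) = (-25 + 2358) + (3 + 0³) = 2333 + (3 + 0) = 2333 + 3 = 2336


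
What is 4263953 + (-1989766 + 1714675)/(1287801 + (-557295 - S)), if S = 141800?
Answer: 2510214439727/588706 ≈ 4.2640e+6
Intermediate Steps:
4263953 + (-1989766 + 1714675)/(1287801 + (-557295 - S)) = 4263953 + (-1989766 + 1714675)/(1287801 + (-557295 - 1*141800)) = 4263953 - 275091/(1287801 + (-557295 - 141800)) = 4263953 - 275091/(1287801 - 699095) = 4263953 - 275091/588706 = 2510214439727/588706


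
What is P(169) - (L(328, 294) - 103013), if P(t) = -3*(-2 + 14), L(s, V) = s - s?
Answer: 102977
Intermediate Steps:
L(s, V) = 0
P(t) = -36 (P(t) = -3*12 = -36)
P(169) - (L(328, 294) - 103013) = -36 - (0 - 103013) = -36 - 1*(-103013) = -36 + 103013 = 102977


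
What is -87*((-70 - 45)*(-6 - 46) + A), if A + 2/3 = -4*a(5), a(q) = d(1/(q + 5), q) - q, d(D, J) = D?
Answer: -2609536/5 ≈ -5.2191e+5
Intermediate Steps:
a(q) = 1/(5 + q) - q (a(q) = 1/(q + 5) - q = 1/(5 + q) - q)
A = 284/15 (A = -⅔ - 4*(1 - 1*5*(5 + 5))/(5 + 5) = -⅔ - 4*(1 - 1*5*10)/10 = -⅔ - 2*(1 - 50)/5 = -⅔ - 2*(-49)/5 = -⅔ - 4*(-49/10) = -⅔ + 98/5 = 284/15 ≈ 18.933)
-87*((-70 - 45)*(-6 - 46) + A) = -87*((-70 - 45)*(-6 - 46) + 284/15) = -87*(-115*(-52) + 284/15) = -87*(5980 + 284/15) = -87*89984/15 = -2609536/5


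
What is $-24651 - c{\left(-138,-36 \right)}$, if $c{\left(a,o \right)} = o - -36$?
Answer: $-24651$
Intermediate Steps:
$c{\left(a,o \right)} = 36 + o$ ($c{\left(a,o \right)} = o + 36 = 36 + o$)
$-24651 - c{\left(-138,-36 \right)} = -24651 - \left(36 - 36\right) = -24651 - 0 = -24651 + 0 = -24651$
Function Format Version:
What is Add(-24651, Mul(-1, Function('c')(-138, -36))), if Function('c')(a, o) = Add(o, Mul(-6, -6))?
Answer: -24651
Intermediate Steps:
Function('c')(a, o) = Add(36, o) (Function('c')(a, o) = Add(o, 36) = Add(36, o))
Add(-24651, Mul(-1, Function('c')(-138, -36))) = Add(-24651, Mul(-1, Add(36, -36))) = Add(-24651, Mul(-1, 0)) = Add(-24651, 0) = -24651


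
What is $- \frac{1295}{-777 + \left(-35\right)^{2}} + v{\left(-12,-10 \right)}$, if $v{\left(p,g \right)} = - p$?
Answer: $\frac{583}{64} \approx 9.1094$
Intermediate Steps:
$- \frac{1295}{-777 + \left(-35\right)^{2}} + v{\left(-12,-10 \right)} = - \frac{1295}{-777 + \left(-35\right)^{2}} - -12 = - \frac{1295}{-777 + 1225} + 12 = - \frac{1295}{448} + 12 = \left(-1295\right) \frac{1}{448} + 12 = - \frac{185}{64} + 12 = \frac{583}{64}$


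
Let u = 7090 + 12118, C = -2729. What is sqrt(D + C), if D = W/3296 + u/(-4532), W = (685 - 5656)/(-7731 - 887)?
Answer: I*sqrt(4169368228529510391)/39056776 ≈ 52.28*I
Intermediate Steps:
u = 19208
W = 4971/8618 (W = -4971/(-8618) = -4971*(-1/8618) = 4971/8618 ≈ 0.57682)
D = -1324221671/312454208 (D = (4971/8618)/3296 + 19208/(-4532) = (4971/8618)*(1/3296) + 19208*(-1/4532) = 4971/28404928 - 4802/1133 = -1324221671/312454208 ≈ -4.2381)
sqrt(D + C) = sqrt(-1324221671/312454208 - 2729) = sqrt(-854011755303/312454208) = I*sqrt(4169368228529510391)/39056776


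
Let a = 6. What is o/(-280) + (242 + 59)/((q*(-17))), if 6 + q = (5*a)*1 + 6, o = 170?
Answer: -8549/7140 ≈ -1.1973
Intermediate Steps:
q = 30 (q = -6 + ((5*6)*1 + 6) = -6 + (30*1 + 6) = -6 + (30 + 6) = -6 + 36 = 30)
o/(-280) + (242 + 59)/((q*(-17))) = 170/(-280) + (242 + 59)/((30*(-17))) = 170*(-1/280) + 301/(-510) = -17/28 + 301*(-1/510) = -17/28 - 301/510 = -8549/7140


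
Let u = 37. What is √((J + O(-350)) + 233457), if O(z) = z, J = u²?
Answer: 146*√11 ≈ 484.23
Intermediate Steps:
J = 1369 (J = 37² = 1369)
√((J + O(-350)) + 233457) = √((1369 - 350) + 233457) = √(1019 + 233457) = √234476 = 146*√11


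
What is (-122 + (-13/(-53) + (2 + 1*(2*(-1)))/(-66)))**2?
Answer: 41641209/2809 ≈ 14824.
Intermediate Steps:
(-122 + (-13/(-53) + (2 + 1*(2*(-1)))/(-66)))**2 = (-122 + (-13*(-1/53) + (2 + 1*(-2))*(-1/66)))**2 = (-122 + (13/53 + (2 - 2)*(-1/66)))**2 = (-122 + (13/53 + 0*(-1/66)))**2 = (-122 + (13/53 + 0))**2 = (-122 + 13/53)**2 = (-6453/53)**2 = 41641209/2809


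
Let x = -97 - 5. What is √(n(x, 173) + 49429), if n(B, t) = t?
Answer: √49602 ≈ 222.72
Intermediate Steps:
x = -102
√(n(x, 173) + 49429) = √(173 + 49429) = √49602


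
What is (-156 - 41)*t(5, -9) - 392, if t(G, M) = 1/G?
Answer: -2157/5 ≈ -431.40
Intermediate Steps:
(-156 - 41)*t(5, -9) - 392 = (-156 - 41)/5 - 392 = -197*⅕ - 392 = -197/5 - 392 = -2157/5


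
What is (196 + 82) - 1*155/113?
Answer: 31259/113 ≈ 276.63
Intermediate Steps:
(196 + 82) - 1*155/113 = 278 - 155*1/113 = 278 - 155/113 = 31259/113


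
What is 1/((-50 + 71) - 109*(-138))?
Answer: 1/15063 ≈ 6.6388e-5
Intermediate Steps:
1/((-50 + 71) - 109*(-138)) = 1/(21 + 15042) = 1/15063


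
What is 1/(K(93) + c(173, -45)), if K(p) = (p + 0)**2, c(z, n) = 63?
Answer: 1/8712 ≈ 0.00011478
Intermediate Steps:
K(p) = p**2
1/(K(93) + c(173, -45)) = 1/(93**2 + 63) = 1/(8649 + 63) = 1/8712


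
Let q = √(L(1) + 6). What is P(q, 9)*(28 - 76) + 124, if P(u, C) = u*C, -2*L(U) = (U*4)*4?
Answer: 124 - 432*I*√2 ≈ 124.0 - 610.94*I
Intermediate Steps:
L(U) = -8*U (L(U) = -U*4*4/2 = -4*U*4/2 = -8*U)
q = I*√2 (q = √(-8*1 + 6) = √(-8 + 6) = √(-2) = I*√2 ≈ 1.4142*I)
P(u, C) = C*u
P(q, 9)*(28 - 76) + 124 = (9*(I*√2))*(28 - 76) + 124 = (9*I*√2)*(-48) + 124 = -432*I*√2 + 124 = 124 - 432*I*√2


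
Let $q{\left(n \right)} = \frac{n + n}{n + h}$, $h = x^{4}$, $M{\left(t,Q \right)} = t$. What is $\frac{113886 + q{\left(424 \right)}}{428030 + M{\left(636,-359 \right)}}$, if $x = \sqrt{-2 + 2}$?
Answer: $\frac{56944}{214333} \approx 0.26568$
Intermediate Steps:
$x = 0$ ($x = \sqrt{0} = 0$)
$h = 0$ ($h = 0^{4} = 0$)
$q{\left(n \right)} = 2$ ($q{\left(n \right)} = \frac{n + n}{n + 0} = \frac{2 n}{n} = 2$)
$\frac{113886 + q{\left(424 \right)}}{428030 + M{\left(636,-359 \right)}} = \frac{113886 + 2}{428030 + 636} = \frac{113888}{428666} = 113888 \cdot \frac{1}{428666} = \frac{56944}{214333}$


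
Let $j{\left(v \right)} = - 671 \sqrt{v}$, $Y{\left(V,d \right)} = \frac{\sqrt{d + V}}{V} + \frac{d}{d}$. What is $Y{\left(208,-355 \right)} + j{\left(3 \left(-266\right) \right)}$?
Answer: $1 - 671 i \sqrt{798} + \frac{7 i \sqrt{3}}{208} \approx 1.0 - 18955.0 i$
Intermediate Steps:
$Y{\left(V,d \right)} = 1 + \frac{\sqrt{V + d}}{V}$ ($Y{\left(V,d \right)} = \frac{\sqrt{V + d}}{V} + 1 = 1 + \frac{\sqrt{V + d}}{V}$)
$Y{\left(208,-355 \right)} + j{\left(3 \left(-266\right) \right)} = \frac{208 + \sqrt{208 - 355}}{208} - 671 \sqrt{3 \left(-266\right)} = \frac{208 + \sqrt{-147}}{208} - 671 \sqrt{-798} = \frac{208 + 7 i \sqrt{3}}{208} - 671 i \sqrt{798} = \left(1 + \frac{7 i \sqrt{3}}{208}\right) - 671 i \sqrt{798} = 1 - 671 i \sqrt{798} + \frac{7 i \sqrt{3}}{208}$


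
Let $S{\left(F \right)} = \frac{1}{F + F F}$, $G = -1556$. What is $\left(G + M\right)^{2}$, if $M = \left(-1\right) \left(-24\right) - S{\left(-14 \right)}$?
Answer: $\frac{77743380625}{33124} \approx 2.347 \cdot 10^{6}$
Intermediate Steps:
$S{\left(F \right)} = \frac{1}{F + F^{2}}$
$M = \frac{4367}{182}$ ($M = \left(-1\right) \left(-24\right) - \frac{1}{\left(-14\right) \left(1 - 14\right)} = 24 - - \frac{1}{14 \left(-13\right)} = 24 - \left(- \frac{1}{14}\right) \left(- \frac{1}{13}\right) = 24 - \frac{1}{182} = \frac{4367}{182} \approx 23.995$)
$\left(G + M\right)^{2} = \left(-1556 + \frac{4367}{182}\right)^{2} = \left(- \frac{278825}{182}\right)^{2} = \frac{77743380625}{33124}$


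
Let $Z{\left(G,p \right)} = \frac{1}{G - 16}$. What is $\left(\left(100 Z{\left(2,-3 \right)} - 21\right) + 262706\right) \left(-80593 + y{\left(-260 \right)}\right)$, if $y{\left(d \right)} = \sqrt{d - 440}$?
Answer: $- \frac{148189975785}{7} + \frac{18387450 i \sqrt{7}}{7} \approx -2.117 \cdot 10^{10} + 6.9498 \cdot 10^{6} i$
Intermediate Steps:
$Z{\left(G,p \right)} = \frac{1}{-16 + G}$
$y{\left(d \right)} = \sqrt{-440 + d}$
$\left(\left(100 Z{\left(2,-3 \right)} - 21\right) + 262706\right) \left(-80593 + y{\left(-260 \right)}\right) = \left(\left(\frac{100}{-16 + 2} - 21\right) + 262706\right) \left(-80593 + \sqrt{-440 - 260}\right) = \left(\left(\frac{100}{-14} - 21\right) + 262706\right) \left(-80593 + \sqrt{-700}\right) = \left(\left(100 \left(- \frac{1}{14}\right) - 21\right) + 262706\right) \left(-80593 + 10 i \sqrt{7}\right) = \left(\left(- \frac{50}{7} - 21\right) + 262706\right) \left(-80593 + 10 i \sqrt{7}\right) = \left(- \frac{197}{7} + 262706\right) \left(-80593 + 10 i \sqrt{7}\right) = \frac{1838745 \left(-80593 + 10 i \sqrt{7}\right)}{7} = - \frac{148189975785}{7} + \frac{18387450 i \sqrt{7}}{7}$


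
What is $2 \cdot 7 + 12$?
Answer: $26$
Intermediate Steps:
$2 \cdot 7 + 12 = 14 + 12 = 26$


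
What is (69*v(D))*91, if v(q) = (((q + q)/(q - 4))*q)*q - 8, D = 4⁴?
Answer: 2508043096/3 ≈ 8.3601e+8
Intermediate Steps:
D = 256
v(q) = -8 + 2*q³/(-4 + q) (v(q) = (((2*q)/(-4 + q))*q)*q - 8 = ((2*q/(-4 + q))*q)*q - 8 = (2*q²/(-4 + q))*q - 8 = 2*q³/(-4 + q) - 8 = -8 + 2*q³/(-4 + q))
(69*v(D))*91 = (69*(2*(16 + 256³ - 4*256)/(-4 + 256)))*91 = (69*(2*(16 + 16777216 - 1024)/252))*91 = (69*(2*(1/252)*16776208))*91 = (69*(8388104/63))*91 = (192926392/21)*91 = 2508043096/3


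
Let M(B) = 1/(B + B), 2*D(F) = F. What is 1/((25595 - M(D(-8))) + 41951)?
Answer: 8/540369 ≈ 1.4805e-5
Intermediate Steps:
D(F) = F/2
M(B) = 1/(2*B)
1/((25595 - M(D(-8))) + 41951) = 1/((25595 - 1/(2*((1/2)*(-8)))) + 41951) = 1/((25595 - 1/(2*(-4))) + 41951) = 1/((25595 - (-1)/(2*4)) + 41951) = 1/((25595 - 1*(-1/8)) + 41951) = 1/((25595 + 1/8) + 41951) = 1/(204761/8 + 41951) = 1/(540369/8) = 8/540369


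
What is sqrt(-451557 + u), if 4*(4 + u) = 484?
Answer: 12*I*sqrt(3135) ≈ 671.89*I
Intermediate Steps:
u = 117 (u = -4 + (1/4)*484 = -4 + 121 = 117)
sqrt(-451557 + u) = sqrt(-451557 + 117) = sqrt(-451440) = 12*I*sqrt(3135)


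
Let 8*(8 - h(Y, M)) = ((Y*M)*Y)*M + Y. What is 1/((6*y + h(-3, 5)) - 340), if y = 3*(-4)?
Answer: -4/1727 ≈ -0.0023162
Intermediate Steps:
y = -12
h(Y, M) = 8 - Y/8 - M²*Y²/8 (h(Y, M) = 8 - (((Y*M)*Y)*M + Y)/8 = 8 - (((M*Y)*Y)*M + Y)/8 = 8 - ((M*Y²)*M + Y)/8 = 8 - (M²*Y² + Y)/8 = 8 - (Y + M²*Y²)/8 = 8 + (-Y/8 - M²*Y²/8) = 8 - Y/8 - M²*Y²/8)
1/((6*y + h(-3, 5)) - 340) = 1/((6*(-12) + (8 - ⅛*(-3) - ⅛*5²*(-3)²)) - 340) = 1/((-72 + (8 + 3/8 - ⅛*25*9)) - 340) = 1/((-72 + (8 + 3/8 - 225/8)) - 340) = 1/((-72 - 79/4) - 340) = 1/(-367/4 - 340) = 1/(-1727/4) = -4/1727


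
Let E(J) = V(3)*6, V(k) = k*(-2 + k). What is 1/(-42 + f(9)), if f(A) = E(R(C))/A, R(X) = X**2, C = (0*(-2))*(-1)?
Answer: -1/40 ≈ -0.025000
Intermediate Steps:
C = 0 (C = 0*(-1) = 0)
E(J) = 18 (E(J) = (3*(-2 + 3))*6 = (3*1)*6 = 3*6 = 18)
f(A) = 18/A
1/(-42 + f(9)) = 1/(-42 + 18/9) = 1/(-42 + 18*(1/9)) = 1/(-42 + 2) = 1/(-40) = -1/40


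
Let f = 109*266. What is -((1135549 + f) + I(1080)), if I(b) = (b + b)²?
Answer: -5830143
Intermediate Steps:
I(b) = 4*b² (I(b) = (2*b)² = 4*b²)
f = 28994
-((1135549 + f) + I(1080)) = -((1135549 + 28994) + 4*1080²) = -(1164543 + 4*1166400) = -(1164543 + 4665600) = -1*5830143 = -5830143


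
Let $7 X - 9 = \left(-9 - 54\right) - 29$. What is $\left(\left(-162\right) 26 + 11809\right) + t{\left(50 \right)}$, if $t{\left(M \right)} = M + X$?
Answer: $\frac{53446}{7} \approx 7635.1$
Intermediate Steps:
$X = - \frac{83}{7}$ ($X = \frac{9}{7} + \frac{\left(-9 - 54\right) - 29}{7} = \frac{9}{7} + \frac{-63 - 29}{7} = \frac{9}{7} + \frac{1}{7} \left(-92\right) = \frac{9}{7} - \frac{92}{7} = - \frac{83}{7} \approx -11.857$)
$t{\left(M \right)} = - \frac{83}{7} + M$ ($t{\left(M \right)} = M - \frac{83}{7} = - \frac{83}{7} + M$)
$\left(\left(-162\right) 26 + 11809\right) + t{\left(50 \right)} = \left(\left(-162\right) 26 + 11809\right) + \left(- \frac{83}{7} + 50\right) = \left(-4212 + 11809\right) + \frac{267}{7} = 7597 + \frac{267}{7} = \frac{53446}{7}$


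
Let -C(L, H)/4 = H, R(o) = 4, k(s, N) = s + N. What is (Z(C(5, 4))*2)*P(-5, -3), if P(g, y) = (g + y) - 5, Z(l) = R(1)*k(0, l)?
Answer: 1664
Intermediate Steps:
k(s, N) = N + s
C(L, H) = -4*H
Z(l) = 4*l (Z(l) = 4*(l + 0) = 4*l)
P(g, y) = -5 + g + y
(Z(C(5, 4))*2)*P(-5, -3) = ((4*(-4*4))*2)*(-5 - 5 - 3) = ((4*(-16))*2)*(-13) = -64*2*(-13) = -128*(-13) = 1664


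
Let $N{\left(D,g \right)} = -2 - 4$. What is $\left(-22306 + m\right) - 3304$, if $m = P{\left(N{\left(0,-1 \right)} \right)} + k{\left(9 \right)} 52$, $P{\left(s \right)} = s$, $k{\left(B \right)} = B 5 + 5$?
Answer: $-23016$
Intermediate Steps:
$k{\left(B \right)} = 5 + 5 B$ ($k{\left(B \right)} = 5 B + 5 = 5 + 5 B$)
$N{\left(D,g \right)} = -6$
$m = 2594$ ($m = -6 + \left(5 + 5 \cdot 9\right) 52 = -6 + \left(5 + 45\right) 52 = -6 + 50 \cdot 52 = -6 + 2600 = 2594$)
$\left(-22306 + m\right) - 3304 = \left(-22306 + 2594\right) - 3304 = -19712 - 3304 = -23016$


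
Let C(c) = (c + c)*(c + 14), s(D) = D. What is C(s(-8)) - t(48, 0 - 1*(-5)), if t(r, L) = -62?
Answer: -34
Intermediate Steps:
C(c) = 2*c*(14 + c) (C(c) = (2*c)*(14 + c) = 2*c*(14 + c))
C(s(-8)) - t(48, 0 - 1*(-5)) = 2*(-8)*(14 - 8) - 1*(-62) = 2*(-8)*6 + 62 = -96 + 62 = -34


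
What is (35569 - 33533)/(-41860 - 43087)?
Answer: -2036/84947 ≈ -0.023968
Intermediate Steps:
(35569 - 33533)/(-41860 - 43087) = 2036/(-84947) = 2036*(-1/84947) = -2036/84947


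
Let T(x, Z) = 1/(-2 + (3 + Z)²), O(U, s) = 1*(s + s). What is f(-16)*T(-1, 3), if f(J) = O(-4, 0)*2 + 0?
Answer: 0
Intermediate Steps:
O(U, s) = 2*s (O(U, s) = 1*(2*s) = 2*s)
f(J) = 0 (f(J) = (2*0)*2 + 0 = 0*2 + 0 = 0 + 0 = 0)
f(-16)*T(-1, 3) = 0/(-2 + (3 + 3)²) = 0/(-2 + 6²) = 0/(-2 + 36) = 0/34 = 0*(1/34) = 0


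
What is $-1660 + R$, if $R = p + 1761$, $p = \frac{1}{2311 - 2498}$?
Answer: $\frac{18886}{187} \approx 100.99$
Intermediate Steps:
$p = - \frac{1}{187}$ ($p = \frac{1}{-187} = - \frac{1}{187} \approx -0.0053476$)
$R = \frac{329306}{187}$ ($R = - \frac{1}{187} + 1761 = \frac{329306}{187} \approx 1761.0$)
$-1660 + R = -1660 + \frac{329306}{187} = \frac{18886}{187}$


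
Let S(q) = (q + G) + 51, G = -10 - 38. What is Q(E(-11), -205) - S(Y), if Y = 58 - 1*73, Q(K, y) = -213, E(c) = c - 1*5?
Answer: -201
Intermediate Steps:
E(c) = -5 + c (E(c) = c - 5 = -5 + c)
G = -48
Y = -15 (Y = 58 - 73 = -15)
S(q) = 3 + q (S(q) = (q - 48) + 51 = (-48 + q) + 51 = 3 + q)
Q(E(-11), -205) - S(Y) = -213 - (3 - 15) = -213 - 1*(-12) = -213 + 12 = -201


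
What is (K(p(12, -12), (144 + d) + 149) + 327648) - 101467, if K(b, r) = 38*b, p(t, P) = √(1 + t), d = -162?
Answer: 226181 + 38*√13 ≈ 2.2632e+5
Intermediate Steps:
(K(p(12, -12), (144 + d) + 149) + 327648) - 101467 = (38*√(1 + 12) + 327648) - 101467 = (38*√13 + 327648) - 101467 = (327648 + 38*√13) - 101467 = 226181 + 38*√13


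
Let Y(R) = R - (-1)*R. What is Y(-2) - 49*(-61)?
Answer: 2985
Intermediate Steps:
Y(R) = 2*R (Y(R) = R + R = 2*R)
Y(-2) - 49*(-61) = 2*(-2) - 49*(-61) = -4 + 2989 = 2985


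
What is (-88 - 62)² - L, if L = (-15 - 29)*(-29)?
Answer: 21224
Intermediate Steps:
L = 1276 (L = -44*(-29) = 1276)
(-88 - 62)² - L = (-88 - 62)² - 1*1276 = (-150)² - 1276 = 22500 - 1276 = 21224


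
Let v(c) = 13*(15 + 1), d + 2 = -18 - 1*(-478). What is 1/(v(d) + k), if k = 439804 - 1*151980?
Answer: 1/288032 ≈ 3.4718e-6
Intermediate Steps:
k = 287824 (k = 439804 - 151980 = 287824)
d = 458 (d = -2 + (-18 - 1*(-478)) = -2 + (-18 + 478) = -2 + 460 = 458)
v(c) = 208 (v(c) = 13*16 = 208)
1/(v(d) + k) = 1/(208 + 287824) = 1/288032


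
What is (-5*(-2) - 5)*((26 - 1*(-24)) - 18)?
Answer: 160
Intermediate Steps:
(-5*(-2) - 5)*((26 - 1*(-24)) - 18) = (10 - 5)*((26 + 24) - 18) = 5*(50 - 18) = 5*32 = 160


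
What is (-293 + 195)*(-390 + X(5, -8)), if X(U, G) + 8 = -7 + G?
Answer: 40474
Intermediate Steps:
X(U, G) = -15 + G (X(U, G) = -8 + (-7 + G) = -15 + G)
(-293 + 195)*(-390 + X(5, -8)) = (-293 + 195)*(-390 + (-15 - 8)) = -98*(-390 - 23) = -98*(-413) = 40474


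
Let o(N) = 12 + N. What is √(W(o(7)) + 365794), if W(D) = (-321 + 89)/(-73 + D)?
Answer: √29629662/9 ≈ 604.81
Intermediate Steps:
W(D) = -232/(-73 + D)
√(W(o(7)) + 365794) = √(-232/(-73 + (12 + 7)) + 365794) = √(-232/(-73 + 19) + 365794) = √(-232/(-54) + 365794) = √(-232*(-1/54) + 365794) = √(116/27 + 365794) = √(9876554/27) = √29629662/9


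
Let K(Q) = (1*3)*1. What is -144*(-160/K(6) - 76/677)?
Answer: 5210304/677 ≈ 7696.2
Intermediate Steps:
K(Q) = 3 (K(Q) = 3*1 = 3)
-144*(-160/K(6) - 76/677) = -144*(-160/3 - 76/677) = -144*(-108548/2031) = 5210304/677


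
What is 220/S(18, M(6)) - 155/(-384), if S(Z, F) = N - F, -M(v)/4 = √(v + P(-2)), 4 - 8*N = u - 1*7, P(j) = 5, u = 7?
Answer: -59995/269952 + 3520*√11/703 ≈ 16.384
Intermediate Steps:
N = ½ (N = ½ - (7 - 1*7)/8 = ½ - (7 - 7)/8 = ½ - ⅛*0 = ½ + 0 = ½ ≈ 0.50000)
M(v) = -4*√(5 + v) (M(v) = -4*√(v + 5) = -4*√(5 + v))
S(Z, F) = ½ - F
220/S(18, M(6)) - 155/(-384) = 220/(½ - (-4)*√(5 + 6)) - 155/(-384) = 220/(½ - (-4)*√11) - 155*(-1/384) = 220/(½ + 4*√11) + 155/384 = 155/384 + 220/(½ + 4*√11)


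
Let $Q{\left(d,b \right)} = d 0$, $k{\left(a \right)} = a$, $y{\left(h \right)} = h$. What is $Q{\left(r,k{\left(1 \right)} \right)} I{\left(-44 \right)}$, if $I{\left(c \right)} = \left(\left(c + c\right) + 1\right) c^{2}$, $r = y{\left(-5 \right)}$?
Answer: $0$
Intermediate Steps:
$r = -5$
$I{\left(c \right)} = c^{2} \left(1 + 2 c\right)$ ($I{\left(c \right)} = \left(2 c + 1\right) c^{2} = \left(1 + 2 c\right) c^{2} = c^{2} \left(1 + 2 c\right)$)
$Q{\left(d,b \right)} = 0$
$Q{\left(r,k{\left(1 \right)} \right)} I{\left(-44 \right)} = 0 \left(-44\right)^{2} \left(1 + 2 \left(-44\right)\right) = 0 \cdot 1936 \left(1 - 88\right) = 0 \cdot 1936 \left(-87\right) = 0 \left(-168432\right) = 0$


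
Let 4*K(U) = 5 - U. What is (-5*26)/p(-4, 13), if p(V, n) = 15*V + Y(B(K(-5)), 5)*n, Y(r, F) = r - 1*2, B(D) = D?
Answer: 260/107 ≈ 2.4299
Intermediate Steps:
K(U) = 5/4 - U/4 (K(U) = (5 - U)/4 = 5/4 - U/4)
Y(r, F) = -2 + r (Y(r, F) = r - 2 = -2 + r)
p(V, n) = n/2 + 15*V (p(V, n) = 15*V + (-2 + (5/4 - 1/4*(-5)))*n = 15*V + (-2 + (5/4 + 5/4))*n = 15*V + (-2 + 5/2)*n = 15*V + n/2 = n/2 + 15*V)
(-5*26)/p(-4, 13) = (-5*26)/((1/2)*13 + 15*(-4)) = -130/(13/2 - 60) = -130/(-107/2) = -130*(-2/107) = 260/107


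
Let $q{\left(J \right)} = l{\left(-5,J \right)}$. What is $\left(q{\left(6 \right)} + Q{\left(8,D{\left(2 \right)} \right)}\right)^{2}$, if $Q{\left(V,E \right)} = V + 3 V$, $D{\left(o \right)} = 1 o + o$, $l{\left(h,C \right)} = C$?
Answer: $1444$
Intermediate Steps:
$q{\left(J \right)} = J$
$D{\left(o \right)} = 2 o$ ($D{\left(o \right)} = o + o = 2 o$)
$Q{\left(V,E \right)} = 4 V$
$\left(q{\left(6 \right)} + Q{\left(8,D{\left(2 \right)} \right)}\right)^{2} = \left(6 + 4 \cdot 8\right)^{2} = \left(6 + 32\right)^{2} = 38^{2} = 1444$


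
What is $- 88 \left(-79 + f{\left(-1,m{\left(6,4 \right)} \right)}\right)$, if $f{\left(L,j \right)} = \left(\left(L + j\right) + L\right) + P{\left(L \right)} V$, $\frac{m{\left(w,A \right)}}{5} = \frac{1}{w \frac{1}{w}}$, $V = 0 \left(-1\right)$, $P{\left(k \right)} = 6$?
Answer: $6688$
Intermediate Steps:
$V = 0$
$m{\left(w,A \right)} = 5$ ($m{\left(w,A \right)} = \frac{5}{w \frac{1}{w}} = \frac{5}{1} = 5 \cdot 1 = 5$)
$f{\left(L,j \right)} = j + 2 L$ ($f{\left(L,j \right)} = \left(\left(L + j\right) + L\right) + 6 \cdot 0 = \left(j + 2 L\right) + 0 = j + 2 L$)
$- 88 \left(-79 + f{\left(-1,m{\left(6,4 \right)} \right)}\right) = - 88 \left(-79 + \left(5 + 2 \left(-1\right)\right)\right) = - 88 \left(-79 + \left(5 - 2\right)\right) = - 88 \left(-79 + 3\right) = \left(-88\right) \left(-76\right) = 6688$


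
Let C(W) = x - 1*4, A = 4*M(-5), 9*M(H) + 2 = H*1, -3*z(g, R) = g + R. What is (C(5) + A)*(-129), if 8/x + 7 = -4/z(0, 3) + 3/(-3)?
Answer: 3526/3 ≈ 1175.3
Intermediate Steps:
z(g, R) = -R/3 - g/3 (z(g, R) = -(g + R)/3 = -(R + g)/3 = -R/3 - g/3)
M(H) = -2/9 + H/9 (M(H) = -2/9 + (H*1)/9 = -2/9 + H/9)
x = -2 (x = 8/(-7 + (-4/(-⅓*3 - ⅓*0) + 3/(-3))) = 8/(-7 + (-4/(-1 + 0) + 3*(-⅓))) = 8/(-7 + (-4/(-1) - 1)) = 8/(-7 + (-4*(-1) - 1)) = 8/(-7 + (4 - 1)) = 8/(-7 + 3) = 8/(-4) = 8*(-¼) = -2)
A = -28/9 (A = 4*(-2/9 + (⅑)*(-5)) = 4*(-2/9 - 5/9) = 4*(-7/9) = -28/9 ≈ -3.1111)
C(W) = -6 (C(W) = -2 - 1*4 = -2 - 4 = -6)
(C(5) + A)*(-129) = (-6 - 28/9)*(-129) = -82/9*(-129) = 3526/3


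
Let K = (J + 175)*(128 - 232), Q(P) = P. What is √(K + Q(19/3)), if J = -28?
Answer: I*√137535/3 ≈ 123.62*I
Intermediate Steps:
K = -15288 (K = (-28 + 175)*(128 - 232) = 147*(-104) = -15288)
√(K + Q(19/3)) = √(-15288 + 19/3) = √(-45845/3) = I*√137535/3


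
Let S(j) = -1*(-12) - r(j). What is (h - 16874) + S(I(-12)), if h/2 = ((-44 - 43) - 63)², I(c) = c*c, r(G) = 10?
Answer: 28128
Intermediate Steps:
I(c) = c²
S(j) = 2 (S(j) = -1*(-12) - 1*10 = 12 - 10 = 2)
h = 45000 (h = 2*((-44 - 43) - 63)² = 2*(-87 - 63)² = 2*(-150)² = 2*22500 = 45000)
(h - 16874) + S(I(-12)) = (45000 - 16874) + 2 = 28126 + 2 = 28128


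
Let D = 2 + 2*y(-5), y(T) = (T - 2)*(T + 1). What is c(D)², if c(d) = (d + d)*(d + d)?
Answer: 181063936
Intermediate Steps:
y(T) = (1 + T)*(-2 + T) (y(T) = (-2 + T)*(1 + T) = (1 + T)*(-2 + T))
D = 58 (D = 2 + 2*(-2 + (-5)² - 1*(-5)) = 2 + 2*(-2 + 25 + 5) = 2 + 2*28 = 2 + 56 = 58)
c(d) = 4*d² (c(d) = (2*d)*(2*d) = 4*d²)
c(D)² = (4*58²)² = (4*3364)² = 13456² = 181063936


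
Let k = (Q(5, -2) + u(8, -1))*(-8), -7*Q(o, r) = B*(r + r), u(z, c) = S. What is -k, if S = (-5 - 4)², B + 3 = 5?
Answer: 4600/7 ≈ 657.14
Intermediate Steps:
B = 2 (B = -3 + 5 = 2)
S = 81 (S = (-9)² = 81)
u(z, c) = 81
Q(o, r) = -4*r/7 (Q(o, r) = -2*(r + r)/7 = -2*2*r/7 = -4*r/7)
k = -4600/7 (k = (-4/7*(-2) + 81)*(-8) = (8/7 + 81)*(-8) = (575/7)*(-8) = -4600/7 ≈ -657.14)
-k = -1*(-4600/7) = 4600/7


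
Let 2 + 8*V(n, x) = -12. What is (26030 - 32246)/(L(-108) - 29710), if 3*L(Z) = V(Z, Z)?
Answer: 74592/356527 ≈ 0.20922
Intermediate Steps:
V(n, x) = -7/4 (V(n, x) = -¼ + (⅛)*(-12) = -¼ - 3/2 = -7/4)
L(Z) = -7/12 (L(Z) = (⅓)*(-7/4) = -7/12)
(26030 - 32246)/(L(-108) - 29710) = (26030 - 32246)/(-7/12 - 29710) = -6216/(-356527/12) = -6216*(-12/356527) = 74592/356527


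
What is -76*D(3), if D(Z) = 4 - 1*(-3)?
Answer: -532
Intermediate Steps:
D(Z) = 7 (D(Z) = 4 + 3 = 7)
-76*D(3) = -76*7 = -532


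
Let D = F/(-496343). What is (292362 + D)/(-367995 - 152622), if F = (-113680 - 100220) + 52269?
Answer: -48370664599/86134867877 ≈ -0.56157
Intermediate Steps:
F = -161631 (F = -213900 + 52269 = -161631)
D = 161631/496343 (D = -161631/(-496343) = -161631*(-1/496343) = 161631/496343 ≈ 0.32564)
(292362 + D)/(-367995 - 152622) = (292362 + 161631/496343)/(-367995 - 152622) = (145111993797/496343)/(-520617) = (145111993797/496343)*(-1/520617) = -48370664599/86134867877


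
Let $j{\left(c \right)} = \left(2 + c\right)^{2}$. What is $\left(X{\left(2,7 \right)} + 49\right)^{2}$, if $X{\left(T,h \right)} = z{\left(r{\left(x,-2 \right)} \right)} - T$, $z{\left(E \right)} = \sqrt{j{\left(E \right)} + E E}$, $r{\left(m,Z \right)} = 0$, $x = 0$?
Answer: $2401$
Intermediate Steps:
$z{\left(E \right)} = \sqrt{E^{2} + \left(2 + E\right)^{2}}$ ($z{\left(E \right)} = \sqrt{\left(2 + E\right)^{2} + E E} = \sqrt{\left(2 + E\right)^{2} + E^{2}} = \sqrt{E^{2} + \left(2 + E\right)^{2}}$)
$X{\left(T,h \right)} = 2 - T$ ($X{\left(T,h \right)} = \sqrt{0^{2} + \left(2 + 0\right)^{2}} - T = \sqrt{0 + 2^{2}} - T = \sqrt{0 + 4} - T = \sqrt{4} - T = 2 - T$)
$\left(X{\left(2,7 \right)} + 49\right)^{2} = \left(\left(2 - 2\right) + 49\right)^{2} = \left(0 + 49\right)^{2} = 49^{2} = 2401$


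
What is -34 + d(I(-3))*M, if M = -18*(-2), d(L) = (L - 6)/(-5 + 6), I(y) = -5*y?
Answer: 290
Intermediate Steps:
d(L) = -6 + L (d(L) = (-6 + L)/1 = (-6 + L)*1 = -6 + L)
M = 36
-34 + d(I(-3))*M = -34 + (-6 - 5*(-3))*36 = -34 + (-6 + 15)*36 = -34 + 9*36 = -34 + 324 = 290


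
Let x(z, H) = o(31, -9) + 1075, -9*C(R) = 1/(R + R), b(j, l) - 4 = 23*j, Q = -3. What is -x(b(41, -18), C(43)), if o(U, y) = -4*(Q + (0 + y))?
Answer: -1123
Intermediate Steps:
o(U, y) = 12 - 4*y (o(U, y) = -4*(-3 + (0 + y)) = -4*(-3 + y) = 12 - 4*y)
b(j, l) = 4 + 23*j
C(R) = -1/(18*R) (C(R) = -1/(9*(R + R)) = -1/(2*R)/9 = -1/(18*R))
x(z, H) = 1123 (x(z, H) = (12 - 4*(-9)) + 1075 = (12 + 36) + 1075 = 48 + 1075 = 1123)
-x(b(41, -18), C(43)) = -1*1123 = -1123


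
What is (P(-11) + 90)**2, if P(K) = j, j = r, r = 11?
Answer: 10201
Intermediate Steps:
j = 11
P(K) = 11
(P(-11) + 90)**2 = (11 + 90)**2 = 101**2 = 10201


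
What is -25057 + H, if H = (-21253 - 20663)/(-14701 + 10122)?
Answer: -114694087/4579 ≈ -25048.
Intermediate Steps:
H = 41916/4579 (H = -41916/(-4579) = -41916*(-1/4579) = 41916/4579 ≈ 9.1540)
-25057 + H = -25057 + 41916/4579 = -114694087/4579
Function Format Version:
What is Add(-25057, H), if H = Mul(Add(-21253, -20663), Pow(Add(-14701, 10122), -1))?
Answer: Rational(-114694087, 4579) ≈ -25048.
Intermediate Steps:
H = Rational(41916, 4579) (H = Mul(-41916, Pow(-4579, -1)) = Mul(-41916, Rational(-1, 4579)) = Rational(41916, 4579) ≈ 9.1540)
Add(-25057, H) = Add(-25057, Rational(41916, 4579)) = Rational(-114694087, 4579)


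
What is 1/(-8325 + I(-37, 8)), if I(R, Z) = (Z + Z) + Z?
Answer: -1/8301 ≈ -0.00012047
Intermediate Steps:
I(R, Z) = 3*Z (I(R, Z) = 2*Z + Z = 3*Z)
1/(-8325 + I(-37, 8)) = 1/(-8325 + 3*8) = 1/(-8325 + 24) = 1/(-8301) = -1/8301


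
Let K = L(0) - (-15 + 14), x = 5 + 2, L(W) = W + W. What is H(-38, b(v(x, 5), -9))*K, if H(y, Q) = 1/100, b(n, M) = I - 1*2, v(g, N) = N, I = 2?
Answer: 1/100 ≈ 0.010000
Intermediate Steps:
L(W) = 2*W
x = 7
b(n, M) = 0 (b(n, M) = 2 - 1*2 = 2 - 2 = 0)
H(y, Q) = 1/100
K = 1 (K = 2*0 - (-15 + 14) = 0 - 1*(-1) = 0 + 1 = 1)
H(-38, b(v(x, 5), -9))*K = (1/100)*1 = 1/100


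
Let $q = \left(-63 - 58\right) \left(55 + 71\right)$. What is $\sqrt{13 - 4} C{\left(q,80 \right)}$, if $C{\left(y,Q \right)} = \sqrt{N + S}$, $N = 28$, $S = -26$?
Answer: $3 \sqrt{2} \approx 4.2426$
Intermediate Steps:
$q = -15246$ ($q = \left(-121\right) 126 = -15246$)
$C{\left(y,Q \right)} = \sqrt{2}$ ($C{\left(y,Q \right)} = \sqrt{28 - 26} = \sqrt{2}$)
$\sqrt{13 - 4} C{\left(q,80 \right)} = \sqrt{13 - 4} \sqrt{2} = \sqrt{9} \sqrt{2} = 3 \sqrt{2}$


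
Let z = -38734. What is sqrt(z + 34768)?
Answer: I*sqrt(3966) ≈ 62.976*I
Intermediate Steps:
sqrt(z + 34768) = sqrt(-38734 + 34768) = sqrt(-3966) = I*sqrt(3966)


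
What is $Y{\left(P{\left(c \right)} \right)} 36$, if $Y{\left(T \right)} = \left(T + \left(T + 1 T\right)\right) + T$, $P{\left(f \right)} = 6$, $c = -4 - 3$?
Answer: $864$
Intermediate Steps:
$c = -7$ ($c = -4 - 3 = -7$)
$Y{\left(T \right)} = 4 T$ ($Y{\left(T \right)} = \left(T + \left(T + T\right)\right) + T = \left(T + 2 T\right) + T = 3 T + T = 4 T$)
$Y{\left(P{\left(c \right)} \right)} 36 = 4 \cdot 6 \cdot 36 = 24 \cdot 36 = 864$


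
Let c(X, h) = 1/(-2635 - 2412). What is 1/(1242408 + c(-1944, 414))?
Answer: 5047/6270433175 ≈ 8.0489e-7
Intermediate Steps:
c(X, h) = -1/5047 (c(X, h) = 1/(-5047) = -1/5047)
1/(1242408 + c(-1944, 414)) = 1/(1242408 - 1/5047) = 1/(6270433175/5047) = 5047/6270433175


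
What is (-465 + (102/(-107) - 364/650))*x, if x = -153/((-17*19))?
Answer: -11231307/50825 ≈ -220.98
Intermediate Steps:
x = 9/19 (x = -153/(-323) = -153*(-1/323) = 9/19 ≈ 0.47368)
(-465 + (102/(-107) - 364/650))*x = (-465 + (102/(-107) - 364/650))*(9/19) = (-465 + (102*(-1/107) - 364*1/650))*(9/19) = (-465 + (-102/107 - 14/25))*(9/19) = (-465 - 4048/2675)*(9/19) = -1247923/2675*9/19 = -11231307/50825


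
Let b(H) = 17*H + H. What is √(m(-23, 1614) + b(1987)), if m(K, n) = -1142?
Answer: 8*√541 ≈ 186.08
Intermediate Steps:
b(H) = 18*H
√(m(-23, 1614) + b(1987)) = √(-1142 + 18*1987) = √(-1142 + 35766) = √34624 = 8*√541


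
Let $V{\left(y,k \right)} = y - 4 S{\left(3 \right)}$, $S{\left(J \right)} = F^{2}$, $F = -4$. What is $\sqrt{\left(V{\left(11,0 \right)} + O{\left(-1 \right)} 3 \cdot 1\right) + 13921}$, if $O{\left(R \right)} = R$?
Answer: $\sqrt{13865} \approx 117.75$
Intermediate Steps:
$S{\left(J \right)} = 16$ ($S{\left(J \right)} = \left(-4\right)^{2} = 16$)
$V{\left(y,k \right)} = -64 + y$ ($V{\left(y,k \right)} = y - 64 = -64 + y$)
$\sqrt{\left(V{\left(11,0 \right)} + O{\left(-1 \right)} 3 \cdot 1\right) + 13921} = \sqrt{\left(\left(-64 + 11\right) - 3 \cdot 1\right) + 13921} = \sqrt{\left(-53 - 3\right) + 13921} = \sqrt{-56 + 13921} = \sqrt{13865}$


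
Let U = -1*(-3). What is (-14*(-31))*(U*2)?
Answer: 2604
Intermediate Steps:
U = 3
(-14*(-31))*(U*2) = (-14*(-31))*(3*2) = 434*6 = 2604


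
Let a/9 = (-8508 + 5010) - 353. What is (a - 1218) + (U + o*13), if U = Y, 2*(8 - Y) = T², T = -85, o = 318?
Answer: -70695/2 ≈ -35348.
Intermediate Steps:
a = -34659 (a = 9*((-8508 + 5010) - 353) = 9*(-3498 - 353) = 9*(-3851) = -34659)
Y = -7209/2 (Y = 8 - ½*(-85)² = 8 - ½*7225 = 8 - 7225/2 = -7209/2 ≈ -3604.5)
U = -7209/2 ≈ -3604.5
(a - 1218) + (U + o*13) = (-34659 - 1218) + (-7209/2 + 318*13) = -35877 + (-7209/2 + 4134) = -35877 + 1059/2 = -70695/2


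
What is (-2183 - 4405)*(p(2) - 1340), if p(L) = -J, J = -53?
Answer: 8478756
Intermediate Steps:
p(L) = 53 (p(L) = -1*(-53) = 53)
(-2183 - 4405)*(p(2) - 1340) = (-2183 - 4405)*(53 - 1340) = -6588*(-1287) = 8478756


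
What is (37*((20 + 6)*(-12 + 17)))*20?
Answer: 96200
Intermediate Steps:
(37*((20 + 6)*(-12 + 17)))*20 = (37*(26*5))*20 = (37*130)*20 = 4810*20 = 96200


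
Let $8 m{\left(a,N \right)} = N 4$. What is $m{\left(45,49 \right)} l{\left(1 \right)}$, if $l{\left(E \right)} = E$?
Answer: $\frac{49}{2} \approx 24.5$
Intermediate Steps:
$m{\left(a,N \right)} = \frac{N}{2}$ ($m{\left(a,N \right)} = \frac{N 4}{8} = \frac{4 N}{8} = \frac{N}{2}$)
$m{\left(45,49 \right)} l{\left(1 \right)} = \frac{1}{2} \cdot 49 \cdot 1 = \frac{49}{2} \cdot 1 = \frac{49}{2}$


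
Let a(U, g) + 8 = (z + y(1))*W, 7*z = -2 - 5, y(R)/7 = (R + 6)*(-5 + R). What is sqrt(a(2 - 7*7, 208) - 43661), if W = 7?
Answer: 2*I*sqrt(11262) ≈ 212.25*I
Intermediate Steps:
y(R) = 7*(-5 + R)*(6 + R) (y(R) = 7*((R + 6)*(-5 + R)) = 7*((6 + R)*(-5 + R)) = 7*((-5 + R)*(6 + R)) = 7*(-5 + R)*(6 + R))
z = -1 (z = (-2 - 5)/7 = (1/7)*(-7) = -1)
a(U, g) = -1387 (a(U, g) = -8 + (-1 + (-210 + 7*1 + 7*1**2))*7 = -8 + (-1 + (-210 + 7 + 7*1))*7 = -8 + (-1 + (-210 + 7 + 7))*7 = -8 + (-1 - 196)*7 = -8 - 197*7 = -8 - 1379 = -1387)
sqrt(a(2 - 7*7, 208) - 43661) = sqrt(-1387 - 43661) = sqrt(-45048) = 2*I*sqrt(11262)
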